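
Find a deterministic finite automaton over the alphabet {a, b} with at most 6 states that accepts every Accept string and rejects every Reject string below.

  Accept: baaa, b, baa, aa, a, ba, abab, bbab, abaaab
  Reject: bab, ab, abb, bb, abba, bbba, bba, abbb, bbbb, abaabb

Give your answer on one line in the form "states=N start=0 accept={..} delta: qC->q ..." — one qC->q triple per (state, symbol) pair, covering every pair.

states=4 start=0 accept={0,1} delta: 0a->1 0b->1 1a->1 1b->2 2a->3 2b->2 3a->2 3b->0

Fold the examples into a partial DFA from state 0: repeatedly fix the first undefined (state, symbol) met by the shortest-then-alphabetical prefix, trying targets in increasing order and rejecting any under which an Accept and a Reject string meet in one state with the same remainder; add a state when all current targets are rejected. Accepting states are where Accept strings end.
a: 0a undefined. 0a->0: no, b/ab meet in 0 with "b" left. Open state 1: 0a->1.
b: 0b undefined. 0b->0: no, b/bb meet in 0. 0b->1: ok.
aa: 1a undefined. 1a->0: no, b/bab meet in 1. 1a->1: ok.
ab: 1b undefined. 1b->0: no, baaa/abb meet in 1. 1b->1: no, baaa/bab meet in 1. Open state 2: 1b->2.
aba: 2a undefined. 2a->0: no, abaaab/bab meet in 2. 2a->1: no, baaa/bba meet in 1. 2a->2: no, abab/abb meet in 2 with "b" left. Open state 3: 2a->3.
abb: 2b undefined. 2b->0: no, baaa/abba meet in 1. 2b->1: no, baaa/abb meet in 1. 2b->2: ok.
abaa: 3a undefined. 3a->0: no, abaaab/bab meet in 2. 3a->1: no, abaaab/bab meet in 2. 3a->2: ok.
abab: 3b undefined. 3b->0: ok.
All examples now run through 4 states with every (state, symbol) defined. Accept strings end in {0,1}, Reject strings end in {2,3}; accept={0,1}.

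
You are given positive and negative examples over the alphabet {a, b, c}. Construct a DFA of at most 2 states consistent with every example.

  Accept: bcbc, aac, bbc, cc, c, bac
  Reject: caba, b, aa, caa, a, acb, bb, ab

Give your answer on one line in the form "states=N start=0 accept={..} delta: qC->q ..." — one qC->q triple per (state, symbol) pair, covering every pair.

Fold the examples into a partial DFA from state 0: repeatedly fix the first undefined (state, symbol) met by the shortest-then-alphabetical prefix, trying targets in increasing order and rejecting any under which an Accept and a Reject string meet in one state with the same remainder; add a state when all current targets are rejected. Accepting states are where Accept strings end.
a: 0a undefined. 0a->0: ok.
b: 0b undefined. 0b->0: ok.
c: 0c undefined. 0c->0: no, bcbc/caba meet in 0. Open state 1: 0c->1.
ca: 1a undefined. 1a->0: ok.
cc: 1c undefined. 1c->0: no, cc/caba meet in 0. 1c->1: ok.
acb: 1b undefined. 1b->0: ok.
All examples now run through 2 states with every (state, symbol) defined. Accept strings end in {1}, Reject strings end in {0}; accept={1}.

states=2 start=0 accept={1} delta: 0a->0 0b->0 0c->1 1a->0 1b->0 1c->1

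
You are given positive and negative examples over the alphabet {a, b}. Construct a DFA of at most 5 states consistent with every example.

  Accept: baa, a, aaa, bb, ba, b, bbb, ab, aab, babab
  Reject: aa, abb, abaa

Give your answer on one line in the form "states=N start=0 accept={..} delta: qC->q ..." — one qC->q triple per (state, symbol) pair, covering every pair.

states=4 start=0 accept={1,2,3} delta: 0a->1 0b->2 1a->0 1b->3 2a->2 2b->1 3a->1 3b->0

Grow the machine one transition at a time. Run the examples from 0; the earliest place one falls off (shortest prefix, ties alphabetical) gets sent to the lowest-numbered state that keeps every Accept/Reject pair distinguishable — a pair clashes when both reach the same state with identical unread suffix — and to a fresh state only if none does.
a: 0a undefined. 0a->0: no, baa/abaa meet in 0 with "baa" left. Open state 1: 0a->1.
b: 0b undefined. 0b->0: no, baa/aa meet in 1 with "a" left. 0b->1: no, ba/aa meet in 1 with "a" left. Open state 2: 0b->2.
aa: 1a undefined. 1a->0: ok.
ab: 1b undefined. 1b->0: no, b/abb meet in 2. 1b->1: no, a/abb meet in 1. 1b->2: no, baa/abaa meet in 2 with "aa" left. Open state 3: 1b->3.
ba: 2a undefined. 2a->0: no, ba/aa meet in 0. 2a->1: no, baa/aa meet in 0. 2a->2: ok.
bb: 2b undefined. 2b->0: no, bb/aa meet in 0. 2b->1: ok.
aba: 3a undefined. 3a->0: no, a/abaa meet in 1. 3a->1: ok.
abb: 3b undefined. 3b->0: ok.
All examples now run through 4 states with every (state, symbol) defined. Accept strings end in {1,2,3}, Reject strings end in {0}; accept={1,2,3}.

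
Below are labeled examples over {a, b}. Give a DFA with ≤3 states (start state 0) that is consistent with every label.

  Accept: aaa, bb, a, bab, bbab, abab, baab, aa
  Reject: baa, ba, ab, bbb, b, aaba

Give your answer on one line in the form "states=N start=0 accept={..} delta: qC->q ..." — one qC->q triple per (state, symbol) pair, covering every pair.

State merging on the prefix tree: take the shortest (then alphabetical) example prefix whose next move is undefined and point that move at state 0, else 1, else 2, ...; a target is out if some Accept/Reject pair would then sit in one state with the same input left (inseparable). If every existing state is out, open a new one.
a: 0a undefined. 0a->0: ok.
b: 0b undefined. 0b->0: no, aaa/baa meet in 0. Open state 1: 0b->1.
ba: 1a undefined. 1a->0: no, aaa/baa meet in 0. 1a->1: ok.
bb: 1b undefined. 1b->0: no, bbab/baa meet in 1. 1b->1: no, bb/baa meet in 1. Open state 2: 1b->2.
bba: 2a undefined. 2a->0: no, bbab/baa meet in 1. 2a->1: ok.
bbb: 2b undefined. 2b->0: no, aaa/bbb meet in 0. 2b->1: ok.
All examples now run through 3 states with every (state, symbol) defined. Accept strings end in {0,2}, Reject strings end in {1}; accept={0,2}.

states=3 start=0 accept={0,2} delta: 0a->0 0b->1 1a->1 1b->2 2a->1 2b->1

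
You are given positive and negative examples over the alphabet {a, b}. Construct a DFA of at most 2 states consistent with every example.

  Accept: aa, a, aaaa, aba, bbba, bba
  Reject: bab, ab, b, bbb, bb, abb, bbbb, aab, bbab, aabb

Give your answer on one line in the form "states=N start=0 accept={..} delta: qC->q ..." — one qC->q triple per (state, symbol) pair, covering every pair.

Grow the machine one transition at a time. Run the examples from 0; the earliest place one falls off (shortest prefix, ties alphabetical) gets sent to the lowest-numbered state that keeps every Accept/Reject pair distinguishable — a pair clashes when both reach the same state with identical unread suffix — and to a fresh state only if none does.
a: 0a undefined. 0a->0: ok.
b: 0b undefined. 0b->0: no, aa/bab meet in 0. Open state 1: 0b->1.
ba: 1a undefined. 1a->0: ok.
bb: 1b undefined. 1b->0: no, aa/bb meet in 0. 1b->1: ok.
All examples now run through 2 states with every (state, symbol) defined. Accept strings end in {0}, Reject strings end in {1}; accept={0}.

states=2 start=0 accept={0} delta: 0a->0 0b->1 1a->0 1b->1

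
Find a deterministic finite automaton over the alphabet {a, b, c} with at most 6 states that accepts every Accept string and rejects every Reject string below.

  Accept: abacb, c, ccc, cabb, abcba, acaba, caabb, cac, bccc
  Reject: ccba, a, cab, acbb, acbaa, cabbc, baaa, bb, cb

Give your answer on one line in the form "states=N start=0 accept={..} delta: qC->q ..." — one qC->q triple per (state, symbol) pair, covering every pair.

State merging on the prefix tree: take the shortest (then alphabetical) example prefix whose next move is undefined and point that move at state 0, else 1, else 2, ...; a target is out if some Accept/Reject pair would then sit in one state with the same input left (inseparable). If every existing state is out, open a new one.
a: 0a undefined. 0a->0: ok.
b: 0b undefined. 0b->0: no, abacb/cb meet in 0 with "cb" left. Open state 1: 0b->1.
c: 0c undefined. 0c->0: no, c/a meet in 0. 0c->1: no, abcba/ccba meet in 1 with "cba" left. Open state 2: 0c->2.
ba: 1a undefined. 1a->0: no, abacb/cb meet in 2 with "b" left. 1a->1: ok.
bb: 1b undefined. 1b->0: ok.
bc: 1c undefined. 1c->0: no, abacb/baaa meet in 1. 1c->1: no, abacb/a meet in 0. 1c->2: no, abacb/cb meet in 2 with "b" left. Open state 3: 1c->3.
ca: 2a undefined. 2a->0: no, c/cabbc meet in 2. 2a->1: no, cabb/baaa meet in 1. 2a->2: no, cabb/acbb meet in 2 with "bb" left. 2a->3: no, abacb/cab meet in 3 with "b" left. Open state 4: 2a->4.
cb: 2b undefined. 2b->0: ok.
cc: 2c undefined. 2c->0: ok.
bcc: 3c undefined. 3c->0: ok.
caa: 4a undefined. 4a->0: no, caabb/a meet in 0. 4a->1: no, caabb/ccba meet in 1. 4a->2: no, caabb/ccba meet in 1. 4a->3: ok.
cab: 4b undefined. 4b->0: no, cabb/ccba meet in 1. 4b->1: no, c/cabbc meet in 2. 4b->2: no, c/cab meet in 2. 4b->3: ok.
cac: 4c undefined. 4c->0: no, cac/a meet in 0. 4c->1: no, cac/ccba meet in 1. 4c->2: ok.
abcb: 3b undefined. 3b->0: no, abacb/a meet in 0. 3b->1: no, abacb/ccba meet in 1. 3b->2: no, caabb/a meet in 0. 3b->3: no, abacb/cab meet in 3. 3b->4: no, c/cabbc meet in 2. Open state 5: 3b->5.
abcba: 5a undefined. 5a->0: no, abcba/a meet in 0. 5a->1: no, abcba/ccba meet in 1. 5a->2: ok.
acaba: 3a undefined. 3a->0: no, acaba/a meet in 0. 3a->1: no, acaba/ccba meet in 1. 3a->2: ok.
caabb: 5b undefined. 5b->0: no, caabb/a meet in 0. 5b->1: no, caabb/ccba meet in 1. 5b->2: ok.
cabbc: 5c undefined. 5c->0: ok.
All examples now run through 6 states with every (state, symbol) defined. Accept strings end in {2,5}, Reject strings end in {0,1,3}; accept={2,5}.

states=6 start=0 accept={2,5} delta: 0a->0 0b->1 0c->2 1a->1 1b->0 1c->3 2a->4 2b->0 2c->0 3a->2 3b->5 3c->0 4a->3 4b->3 4c->2 5a->2 5b->2 5c->0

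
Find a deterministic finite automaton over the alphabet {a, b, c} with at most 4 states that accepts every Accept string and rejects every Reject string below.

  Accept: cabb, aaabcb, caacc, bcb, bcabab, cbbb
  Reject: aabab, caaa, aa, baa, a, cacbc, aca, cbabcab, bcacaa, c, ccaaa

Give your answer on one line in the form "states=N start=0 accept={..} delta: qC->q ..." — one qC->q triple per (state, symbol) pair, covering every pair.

states=4 start=0 accept={2,3} delta: 0a->0 0b->0 0c->1 1a->1 1b->2 1c->2 2a->1 2b->3 2c->3 3a->0 3b->2 3c->0

State merging on the prefix tree: take the shortest (then alphabetical) example prefix whose next move is undefined and point that move at state 0, else 1, else 2, ...; a target is out if some Accept/Reject pair would then sit in one state with the same input left (inseparable). If every existing state is out, open a new one.
a: 0a undefined. 0a->0: ok.
b: 0b undefined. 0b->0: ok.
c: 0c undefined. 0c->0: no, cabb/aabab meet in 0. Open state 1: 0c->1.
ca: 1a undefined. 1a->0: no, cabb/aabab meet in 0. 1a->1: ok.
cb: 1b undefined. 1b->0: no, cabb/aabab meet in 0. 1b->1: no, cabb/caaa meet in 1. Open state 2: 1b->2.
cc: 1c undefined. 1c->0: no, caacc/caaa meet in 1. 1c->1: no, caacc/caaa meet in 1. 1c->2: ok.
cba: 2a undefined. 2a->0: no, aaabcb/cbabcab meet in 2. 2a->1: ok.
cbb: 2b undefined. 2b->0: no, cabb/aabab meet in 0. 2b->1: no, cabb/caaa meet in 1. 2b->2: no, caacc/cacbc meet in 2 with "c" left. Open state 3: 2b->3.
cbbb: 3b undefined. 3b->0: no, cbbb/aabab meet in 0. 3b->1: no, cbbb/caaa meet in 1. 3b->2: ok.
caacc: 2c undefined. 2c->0: no, caacc/aabab meet in 0. 2c->1: no, aaabcb/cbabcab meet in 2. 2c->2: no, aaabcb/cbabcab meet in 2. 2c->3: ok.
cacbc: 3c undefined. 3c->0: ok.
cbabca: 3a undefined. 3a->0: ok.
All examples now run through 4 states with every (state, symbol) defined. Accept strings end in {2,3}, Reject strings end in {0,1}; accept={2,3}.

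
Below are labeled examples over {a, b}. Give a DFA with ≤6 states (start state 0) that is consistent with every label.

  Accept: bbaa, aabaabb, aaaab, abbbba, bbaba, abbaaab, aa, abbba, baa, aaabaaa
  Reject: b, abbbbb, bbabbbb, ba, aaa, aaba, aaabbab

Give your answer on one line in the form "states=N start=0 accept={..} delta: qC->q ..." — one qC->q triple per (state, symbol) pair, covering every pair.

State merging on the prefix tree: take the shortest (then alphabetical) example prefix whose next move is undefined and point that move at state 0, else 1, else 2, ...; a target is out if some Accept/Reject pair would then sit in one state with the same input left (inseparable). If every existing state is out, open a new one.
a: 0a undefined. 0a->0: no, aaaab/b meet in 0 with "b" left. Open state 1: 0a->1.
b: 0b undefined. 0b->0: ok.
aa: 1a undefined. 1a->0: no, bbaa/b meet in 0. 1a->1: no, bbaa/ba meet in 1. Open state 2: 1a->2.
ab: 1b undefined. 1b->0: no, abbbba/ba meet in 1. 1b->1: ok.
aaa: 2a undefined. 2a->0: no, aaaab/abbbbb meet in 1. 2a->1: no, aaaab/aaabbab meet in 2 with "b" left. 2a->2: no, bbaa/aaa meet in 2. Open state 3: 2a->3.
aab: 2b undefined. 2b->0: no, aabaabb/b meet in 0. 2b->1: no, bbaa/aaba meet in 2. 2b->2: ok.
aaaa: 3a undefined. 3a->0: no, aabaabb/b meet in 0. 3a->1: no, aabaabb/abbbbb meet in 1. 3a->2: ok.
aaab: 3b undefined. 3b->0: no, aaabaaa/aaa meet in 3. 3b->1: no, bbaa/aaabbab meet in 2. 3b->2: no, bbaa/aaabbab meet in 2. 3b->3: no, bbaa/aaabbab meet in 2. Open state 4: 3b->4.
aaaba: 4a undefined. 4a->0: ok.
aaabb: 4b undefined. 4b->0: ok.
All examples now run through 5 states with every (state, symbol) defined. Accept strings end in {2}, Reject strings end in {0,1,3}; accept={2}.

states=5 start=0 accept={2} delta: 0a->1 0b->0 1a->2 1b->1 2a->3 2b->2 3a->2 3b->4 4a->0 4b->0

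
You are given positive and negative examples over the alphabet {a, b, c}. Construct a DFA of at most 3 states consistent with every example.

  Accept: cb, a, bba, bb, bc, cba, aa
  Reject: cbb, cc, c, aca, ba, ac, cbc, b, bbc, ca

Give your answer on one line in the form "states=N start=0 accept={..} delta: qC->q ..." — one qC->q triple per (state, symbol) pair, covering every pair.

State merging on the prefix tree: take the shortest (then alphabetical) example prefix whose next move is undefined and point that move at state 0, else 1, else 2, ...; a target is out if some Accept/Reject pair would then sit in one state with the same input left (inseparable). If every existing state is out, open a new one.
a: 0a undefined. 0a->0: ok.
b: 0b undefined. 0b->0: no, a/ba meet in 0. Open state 1: 0b->1.
c: 0c undefined. 0c->0: no, cb/b meet in 1. 0c->1: no, bc/cc meet in 1 with "c" left. Open state 2: 0c->2.
ba: 1a undefined. 1a->0: no, a/ba meet in 0. 1a->1: ok.
bb: 1b undefined. 1b->0: ok.
bc: 1c undefined. 1c->0: ok.
ca: 2a undefined. 2a->0: no, a/aca meet in 0. 2a->1: ok.
cb: 2b undefined. 2b->0: ok.
cc: 2c undefined. 2c->0: no, cb/cc meet in 0. 2c->1: ok.
All examples now run through 3 states with every (state, symbol) defined. Accept strings end in {0}, Reject strings end in {1,2}; accept={0}.

states=3 start=0 accept={0} delta: 0a->0 0b->1 0c->2 1a->1 1b->0 1c->0 2a->1 2b->0 2c->1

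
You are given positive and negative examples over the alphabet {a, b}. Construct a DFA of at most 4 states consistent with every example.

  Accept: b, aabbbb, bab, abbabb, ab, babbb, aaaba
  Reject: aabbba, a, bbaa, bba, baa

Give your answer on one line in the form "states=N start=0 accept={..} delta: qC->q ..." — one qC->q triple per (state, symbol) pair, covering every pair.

State merging on the prefix tree: take the shortest (then alphabetical) example prefix whose next move is undefined and point that move at state 0, else 1, else 2, ...; a target is out if some Accept/Reject pair would then sit in one state with the same input left (inseparable). If every existing state is out, open a new one.
a: 0a undefined. 0a->0: ok.
b: 0b undefined. 0b->0: no, b/aabbba meet in 0. Open state 1: 0b->1.
ba: 1a undefined. 1a->0: no, aaaba/a meet in 0. 1a->1: no, b/baa meet in 1. Open state 2: 1a->2.
bb: 1b undefined. 1b->0: no, aabbbb/a meet in 0. 1b->1: no, aaaba/aabbba meet in 2. 1b->2: ok.
baa: 2a undefined. 2a->0: ok.
bab: 2b undefined. 2b->0: no, bab/aabbba meet in 0. 2b->1: no, aabbbb/aabbba meet in 2. 2b->2: ok.
All examples now run through 3 states with every (state, symbol) defined. Accept strings end in {1,2}, Reject strings end in {0}; accept={1,2}.

states=3 start=0 accept={1,2} delta: 0a->0 0b->1 1a->2 1b->2 2a->0 2b->2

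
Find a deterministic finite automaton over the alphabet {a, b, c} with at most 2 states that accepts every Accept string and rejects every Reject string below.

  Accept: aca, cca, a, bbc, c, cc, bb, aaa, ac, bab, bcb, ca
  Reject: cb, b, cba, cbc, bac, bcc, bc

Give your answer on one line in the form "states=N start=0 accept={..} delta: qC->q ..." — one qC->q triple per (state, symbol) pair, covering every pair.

states=2 start=0 accept={0} delta: 0a->0 0b->1 0c->0 1a->1 1b->0 1c->1

Fold the examples into a partial DFA from state 0: repeatedly fix the first undefined (state, symbol) met by the shortest-then-alphabetical prefix, trying targets in increasing order and rejecting any under which an Accept and a Reject string meet in one state with the same remainder; add a state when all current targets are rejected. Accepting states are where Accept strings end.
a: 0a undefined. 0a->0: ok.
b: 0b undefined. 0b->0: no, a/b meet in 0. Open state 1: 0b->1.
c: 0c undefined. 0c->0: ok.
ba: 1a undefined. 1a->0: no, aca/cba meet in 0. 1a->1: ok.
bb: 1b undefined. 1b->0: ok.
bc: 1c undefined. 1c->0: no, aca/cbc meet in 0. 1c->1: ok.
All examples now run through 2 states with every (state, symbol) defined. Accept strings end in {0}, Reject strings end in {1}; accept={0}.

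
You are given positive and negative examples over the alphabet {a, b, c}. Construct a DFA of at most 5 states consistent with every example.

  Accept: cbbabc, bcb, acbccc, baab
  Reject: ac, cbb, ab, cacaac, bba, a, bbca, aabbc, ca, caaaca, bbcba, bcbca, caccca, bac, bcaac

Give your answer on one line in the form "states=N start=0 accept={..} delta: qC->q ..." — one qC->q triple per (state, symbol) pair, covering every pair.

Fold the examples into a partial DFA from state 0: repeatedly fix the first undefined (state, symbol) met by the shortest-then-alphabetical prefix, trying targets in increasing order and rejecting any under which an Accept and a Reject string meet in one state with the same remainder; add a state when all current targets are rejected. Accepting states are where Accept strings end.
a: 0a undefined. 0a->0: ok.
b: 0b undefined. 0b->0: no, baab/ab meet in 0. Open state 1: 0b->1.
c: 0c undefined. 0c->0: ok.
ba: 1a undefined. 1a->0: no, baab/ab meet in 1. 1a->1: no, baab/cbb meet in 1 with "b" left. Open state 2: 1a->2.
bb: 1b undefined. 1b->0: ok.
bc: 1c undefined. 1c->0: no, cbbabc/ac meet in 0. 1c->1: no, cbbabc/ab meet in 1. 1c->2: no, cbbabc/bbcba meet in 2. Open state 3: 1c->3.
baa: 2a undefined. 2a->0: no, baab/ab meet in 1. 2a->1: no, baab/ac meet in 0. 2a->2: ok.
bac: 2c undefined. 2c->0: ok.
bca: 3a undefined. 3a->0: ok.
bcb: 3b undefined. 3b->0: no, bcb/ac meet in 0. 3b->1: no, bcb/ab meet in 1. 3b->2: no, bcb/bbcba meet in 2. 3b->3: ok.
baab: 2b undefined. 2b->0: no, baab/ac meet in 0. 2b->1: no, baab/ab meet in 1. 2b->2: no, baab/bbcba meet in 2. 2b->3: ok.
bcbc: 3c undefined. 3c->0: no, acbccc/ac meet in 0. 3c->1: ok.
All examples now run through 4 states with every (state, symbol) defined. Accept strings end in {3}, Reject strings end in {0,1,2}; accept={3}.

states=4 start=0 accept={3} delta: 0a->0 0b->1 0c->0 1a->2 1b->0 1c->3 2a->2 2b->3 2c->0 3a->0 3b->3 3c->1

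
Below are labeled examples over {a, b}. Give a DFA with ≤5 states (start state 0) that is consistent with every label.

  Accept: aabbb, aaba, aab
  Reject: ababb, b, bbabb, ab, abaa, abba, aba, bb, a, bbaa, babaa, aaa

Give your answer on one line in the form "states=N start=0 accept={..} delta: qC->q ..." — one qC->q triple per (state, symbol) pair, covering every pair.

states=4 start=0 accept={3} delta: 0a->1 0b->0 1a->2 1b->0 2a->0 2b->3 3a->3 3b->2

Grow the machine one transition at a time. Run the examples from 0; the earliest place one falls off (shortest prefix, ties alphabetical) gets sent to the lowest-numbered state that keeps every Accept/Reject pair distinguishable — a pair clashes when both reach the same state with identical unread suffix — and to a fresh state only if none does.
a: 0a undefined. 0a->0: no, aaba/aba meet in 0 with "ba" left. Open state 1: 0a->1.
b: 0b undefined. 0b->0: ok.
aa: 1a undefined. 1a->0: no, aabbb/b meet in 0. 1a->1: no, aaba/aba meet in 1 with "ba" left. Open state 2: 1a->2.
ab: 1b undefined. 1b->0: ok.
aaa: 2a undefined. 2a->0: ok.
aab: 2b undefined. 2b->0: no, aabbb/ababb meet in 0. 2b->1: no, aabbb/ababb meet in 0. 2b->2: no, aabbb/abaa meet in 2. Open state 3: 2b->3.
aaba: 3a undefined. 3a->0: no, aaba/ababb meet in 0. 3a->1: no, aaba/abba meet in 1. 3a->2: no, aaba/abaa meet in 2. 3a->3: ok.
aabb: 3b undefined. 3b->0: no, aabbb/ababb meet in 0. 3b->1: no, aabbb/ababb meet in 0. 3b->2: ok.
All examples now run through 4 states with every (state, symbol) defined. Accept strings end in {3}, Reject strings end in {0,1,2}; accept={3}.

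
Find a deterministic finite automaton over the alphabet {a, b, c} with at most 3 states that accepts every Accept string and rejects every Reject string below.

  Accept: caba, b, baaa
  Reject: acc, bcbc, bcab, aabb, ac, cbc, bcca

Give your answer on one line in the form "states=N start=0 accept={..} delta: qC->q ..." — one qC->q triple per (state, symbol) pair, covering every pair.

Grow the machine one transition at a time. Run the examples from 0; the earliest place one falls off (shortest prefix, ties alphabetical) gets sent to the lowest-numbered state that keeps every Accept/Reject pair distinguishable — a pair clashes when both reach the same state with identical unread suffix — and to a fresh state only if none does.
a: 0a undefined. 0a->0: ok.
b: 0b undefined. 0b->0: no, b/aabb meet in 0. Open state 1: 0b->1.
c: 0c undefined. 0c->0: ok.
ba: 1a undefined. 1a->0: no, caba/acc meet in 0. 1a->1: ok.
bc: 1c undefined. 1c->0: no, caba/bcab meet in 1. 1c->1: no, caba/cbc meet in 1. Open state 2: 1c->2.
bca: 2a undefined. 2a->0: no, caba/bcab meet in 1. 2a->1: ok.
bcb: 2b undefined. 2b->0: ok.
bcc: 2c undefined. 2c->0: ok.
aabb: 1b undefined. 1b->0: ok.
All examples now run through 3 states with every (state, symbol) defined. Accept strings end in {1}, Reject strings end in {0,2}; accept={1}.

states=3 start=0 accept={1} delta: 0a->0 0b->1 0c->0 1a->1 1b->0 1c->2 2a->1 2b->0 2c->0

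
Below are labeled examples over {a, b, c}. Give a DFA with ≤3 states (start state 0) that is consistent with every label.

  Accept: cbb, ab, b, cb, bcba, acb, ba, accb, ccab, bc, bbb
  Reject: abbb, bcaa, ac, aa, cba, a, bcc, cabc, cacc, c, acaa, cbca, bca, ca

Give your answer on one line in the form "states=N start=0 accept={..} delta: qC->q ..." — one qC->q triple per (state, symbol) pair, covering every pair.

Fold the examples into a partial DFA from state 0: repeatedly fix the first undefined (state, symbol) met by the shortest-then-alphabetical prefix, trying targets in increasing order and rejecting any under which an Accept and a Reject string meet in one state with the same remainder; add a state when all current targets are rejected. Accepting states are where Accept strings end.
a: 0a undefined. 0a->0: no, bbb/abbb meet in 0 with "bbb" left. Open state 1: 0a->1.
b: 0b undefined. 0b->0: no, bcba/cba meet in 0 with "cba" left. 0b->1: no, b/a meet in 1. Open state 2: 0b->2.
c: 0c undefined. 0c->0: no, ba/cba meet in 2 with "a" left. 0c->1: ok.
aa: 1a undefined. 1a->0: no, bc/cabc meet in 2 with "c" left. 1a->1: ok.
ab: 1b undefined. 1b->0: ok.
ac: 1c undefined. 1c->0: no, ab/ac meet in 0. 1c->1: ok.
ba: 2a undefined. 2a->0: ok.
bb: 2b undefined. 2b->0: no, ab/abbb meet in 0. 2b->1: ok.
bc: 2c undefined. 2c->0: ok.
All examples now run through 3 states with every (state, symbol) defined. Accept strings end in {0,2}, Reject strings end in {1}; accept={0,2}.

states=3 start=0 accept={0,2} delta: 0a->1 0b->2 0c->1 1a->1 1b->0 1c->1 2a->0 2b->1 2c->0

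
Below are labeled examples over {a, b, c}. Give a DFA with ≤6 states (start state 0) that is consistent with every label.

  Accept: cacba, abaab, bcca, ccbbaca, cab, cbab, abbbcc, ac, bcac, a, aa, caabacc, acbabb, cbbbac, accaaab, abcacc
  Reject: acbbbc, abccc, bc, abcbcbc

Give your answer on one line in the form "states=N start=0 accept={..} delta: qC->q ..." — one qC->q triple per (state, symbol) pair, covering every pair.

Grow the machine one transition at a time. Run the examples from 0; the earliest place one falls off (shortest prefix, ties alphabetical) gets sent to the lowest-numbered state that keeps every Accept/Reject pair distinguishable — a pair clashes when both reach the same state with identical unread suffix — and to a fresh state only if none does.
a: 0a undefined. 0a->0: ok.
b: 0b undefined. 0b->0: no, ac/bc meet in 0 with "c" left. Open state 1: 0b->1.
c: 0c undefined. 0c->0: ok.
bc: 1c undefined. 1c->0: no, bcca/abccc meet in 0. 1c->1: no, cab/abccc meet in 1. Open state 2: 1c->2.
aba: 1a undefined. 1a->0: ok.
abb: 1b undefined. 1b->0: ok.
bca: 2a undefined. 2a->0: ok.
bcc: 2c undefined. 2c->0: no, cacba/abccc meet in 0. 2c->1: ok.
abcb: 2b undefined. 2b->0: ok.
All examples now run through 3 states with every (state, symbol) defined. Accept strings end in {0,1}, Reject strings end in {2}; accept={0,1}.

states=3 start=0 accept={0,1} delta: 0a->0 0b->1 0c->0 1a->0 1b->0 1c->2 2a->0 2b->0 2c->1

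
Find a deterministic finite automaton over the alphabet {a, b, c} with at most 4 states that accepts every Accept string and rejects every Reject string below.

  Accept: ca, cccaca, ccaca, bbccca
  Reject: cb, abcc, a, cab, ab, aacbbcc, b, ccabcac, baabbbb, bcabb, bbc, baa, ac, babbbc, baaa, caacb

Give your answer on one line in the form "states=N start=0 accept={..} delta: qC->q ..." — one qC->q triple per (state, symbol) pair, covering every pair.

states=3 start=0 accept={2} delta: 0a->0 0b->0 0c->1 1a->2 1b->0 1c->0 2a->0 2b->0 2c->1

Fold the examples into a partial DFA from state 0: repeatedly fix the first undefined (state, symbol) met by the shortest-then-alphabetical prefix, trying targets in increasing order and rejecting any under which an Accept and a Reject string meet in one state with the same remainder; add a state when all current targets are rejected. Accepting states are where Accept strings end.
a: 0a undefined. 0a->0: ok.
b: 0b undefined. 0b->0: ok.
c: 0c undefined. 0c->0: no, ca/cb meet in 0. Open state 1: 0c->1.
ca: 1a undefined. 1a->0: no, ca/a meet in 0. 1a->1: no, ca/bbc meet in 1. Open state 2: 1a->2.
cb: 1b undefined. 1b->0: ok.
cc: 1c undefined. 1c->0: ok.
caa: 2a undefined. 2a->0: ok.
cab: 2b undefined. 2b->0: ok.
cccac: 2c undefined. 2c->0: no, cccaca/cb meet in 0. 2c->1: ok.
All examples now run through 3 states with every (state, symbol) defined. Accept strings end in {2}, Reject strings end in {0,1}; accept={2}.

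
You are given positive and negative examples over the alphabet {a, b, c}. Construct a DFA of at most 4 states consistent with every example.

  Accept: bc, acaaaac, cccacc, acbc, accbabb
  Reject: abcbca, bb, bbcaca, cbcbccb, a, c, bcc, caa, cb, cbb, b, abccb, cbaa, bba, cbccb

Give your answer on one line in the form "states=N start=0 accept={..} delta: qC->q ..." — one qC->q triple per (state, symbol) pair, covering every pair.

Grow the machine one transition at a time. Run the examples from 0; the earliest place one falls off (shortest prefix, ties alphabetical) gets sent to the lowest-numbered state that keeps every Accept/Reject pair distinguishable — a pair clashes when both reach the same state with identical unread suffix — and to a fresh state only if none does.
a: 0a undefined. 0a->0: ok.
b: 0b undefined. 0b->0: no, bc/c meet in 0 with "c" left. Open state 1: 0b->1.
c: 0c undefined. 0c->0: no, acaaaac/a meet in 0. 0c->1: ok.
bb: 1b undefined. 1b->0: no, acbc/c meet in 1. 1b->1: ok.
bc: 1c undefined. 1c->0: no, bc/abcbca meet in 0. 1c->1: no, bc/bb meet in 1. Open state 2: 1c->2.
ca: 1a undefined. 1a->0: no, acaaaac/bb meet in 1. 1a->1: ok.
bcc: 2c undefined. 2c->0: ok.
abcb: 2b undefined. 2b->0: no, accbabb/abcbca meet in 1. 2b->1: no, accbabb/bb meet in 1. 2b->2: ok.
bbca: 2a undefined. 2a->0: no, accbabb/bb meet in 1. 2a->1: no, accbabb/bb meet in 1. 2a->2: ok.
All examples now run through 3 states with every (state, symbol) defined. Accept strings end in {2}, Reject strings end in {0,1}; accept={2}.

states=3 start=0 accept={2} delta: 0a->0 0b->1 0c->1 1a->1 1b->1 1c->2 2a->2 2b->2 2c->0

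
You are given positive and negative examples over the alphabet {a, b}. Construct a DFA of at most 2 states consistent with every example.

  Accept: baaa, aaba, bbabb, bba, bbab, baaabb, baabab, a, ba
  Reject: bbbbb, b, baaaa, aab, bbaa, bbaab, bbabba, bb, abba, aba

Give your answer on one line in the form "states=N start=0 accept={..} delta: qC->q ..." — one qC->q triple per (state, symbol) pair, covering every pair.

Fold the examples into a partial DFA from state 0: repeatedly fix the first undefined (state, symbol) met by the shortest-then-alphabetical prefix, trying targets in increasing order and rejecting any under which an Accept and a Reject string meet in one state with the same remainder; add a state when all current targets are rejected. Accepting states are where Accept strings end.
a: 0a undefined. 0a->0: no, aaba/aba meet in 0 with "ba" left. Open state 1: 0a->1.
b: 0b undefined. 0b->0: ok.
aa: 1a undefined. 1a->0: ok.
ab: 1b undefined. 1b->0: no, baaa/bbabba meet in 1. 1b->1: ok.
All examples now run through 2 states with every (state, symbol) defined. Accept strings end in {1}, Reject strings end in {0}; accept={1}.

states=2 start=0 accept={1} delta: 0a->1 0b->0 1a->0 1b->1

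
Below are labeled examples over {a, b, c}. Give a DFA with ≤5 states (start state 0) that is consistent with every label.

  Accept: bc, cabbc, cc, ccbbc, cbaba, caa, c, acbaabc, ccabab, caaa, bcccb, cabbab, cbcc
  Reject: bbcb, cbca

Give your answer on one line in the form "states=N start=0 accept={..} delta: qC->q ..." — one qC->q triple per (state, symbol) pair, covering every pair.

states=4 start=0 accept={0,1,3} delta: 0a->0 0b->0 0c->1 1a->0 1b->2 1c->3 2a->0 2b->0 2c->3 3a->2 3b->0 3c->0

Grow the machine one transition at a time. Run the examples from 0; the earliest place one falls off (shortest prefix, ties alphabetical) gets sent to the lowest-numbered state that keeps every Accept/Reject pair distinguishable — a pair clashes when both reach the same state with identical unread suffix — and to a fresh state only if none does.
a: 0a undefined. 0a->0: ok.
b: 0b undefined. 0b->0: ok.
c: 0c undefined. 0c->0: no, bc/bbcb meet in 0. Open state 1: 0c->1.
ca: 1a undefined. 1a->0: ok.
cb: 1b undefined. 1b->0: no, cbaba/bbcb meet in 0. 1b->1: no, bc/bbcb meet in 1. Open state 2: 1b->2.
cc: 1c undefined. 1c->0: no, bcccb/bbcb meet in 2. 1c->1: no, bcccb/bbcb meet in 2. 1c->2: no, cc/bbcb meet in 2. Open state 3: 1c->3.
cba: 2a undefined. 2a->0: ok.
cbc: 2c undefined. 2c->0: no, cbaba/cbca meet in 0. 2c->1: no, cbaba/cbca meet in 0. 2c->2: no, cbaba/cbca meet in 0. 2c->3: ok.
cca: 3a undefined. 3a->0: no, cbaba/cbca meet in 0. 3a->1: no, bc/cbca meet in 1. 3a->2: ok.
ccb: 3b undefined. 3b->0: ok.
bccc: 3c undefined. 3c->0: ok.
ccab: 2b undefined. 2b->0: ok.
All examples now run through 4 states with every (state, symbol) defined. Accept strings end in {0,1,3}, Reject strings end in {2}; accept={0,1,3}.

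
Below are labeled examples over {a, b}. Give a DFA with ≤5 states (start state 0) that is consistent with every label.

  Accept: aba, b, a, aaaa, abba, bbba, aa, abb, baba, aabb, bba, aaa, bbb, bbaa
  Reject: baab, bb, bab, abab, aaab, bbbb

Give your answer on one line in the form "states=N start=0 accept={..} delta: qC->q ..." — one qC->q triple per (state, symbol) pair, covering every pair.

states=2 start=0 accept={1} delta: 0a->1 0b->1 1a->1 1b->0

Fold the examples into a partial DFA from state 0: repeatedly fix the first undefined (state, symbol) met by the shortest-then-alphabetical prefix, trying targets in increasing order and rejecting any under which an Accept and a Reject string meet in one state with the same remainder; add a state when all current targets are rejected. Accepting states are where Accept strings end.
a: 0a undefined. 0a->0: no, b/aaab meet in 0 with "b" left. Open state 1: 0a->1.
b: 0b undefined. 0b->0: no, b/bb meet in 0. 0b->1: ok.
aa: 1a undefined. 1a->0: no, b/bab meet in 1. 1a->1: ok.
ab: 1b undefined. 1b->0: ok.
All examples now run through 2 states with every (state, symbol) defined. Accept strings end in {1}, Reject strings end in {0}; accept={1}.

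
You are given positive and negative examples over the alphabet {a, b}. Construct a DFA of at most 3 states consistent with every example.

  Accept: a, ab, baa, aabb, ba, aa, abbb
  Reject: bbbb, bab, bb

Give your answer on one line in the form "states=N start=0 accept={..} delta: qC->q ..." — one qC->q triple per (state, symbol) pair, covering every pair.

states=3 start=0 accept={0,1} delta: 0a->1 0b->2 1a->1 1b->1 2a->0 2b->2

State merging on the prefix tree: take the shortest (then alphabetical) example prefix whose next move is undefined and point that move at state 0, else 1, else 2, ...; a target is out if some Accept/Reject pair would then sit in one state with the same input left (inseparable). If every existing state is out, open a new one.
a: 0a undefined. 0a->0: no, aabb/bb meet in 0 with "bb" left. Open state 1: 0a->1.
b: 0b undefined. 0b->0: no, ab/bab meet in 1 with "b" left. 0b->1: no, ab/bb meet in 1 with "b" left. Open state 2: 0b->2.
aa: 1a undefined. 1a->0: no, aabb/bb meet in 2 with "b" left. 1a->1: ok.
ab: 1b undefined. 1b->0: no, abbb/bb meet in 2 with "b" left. 1b->1: ok.
ba: 2a undefined. 2a->0: ok.
bb: 2b undefined. 2b->0: no, ba/bbbb meet in 0. 2b->1: no, a/bbbb meet in 1. 2b->2: ok.
All examples now run through 3 states with every (state, symbol) defined. Accept strings end in {0,1}, Reject strings end in {2}; accept={0,1}.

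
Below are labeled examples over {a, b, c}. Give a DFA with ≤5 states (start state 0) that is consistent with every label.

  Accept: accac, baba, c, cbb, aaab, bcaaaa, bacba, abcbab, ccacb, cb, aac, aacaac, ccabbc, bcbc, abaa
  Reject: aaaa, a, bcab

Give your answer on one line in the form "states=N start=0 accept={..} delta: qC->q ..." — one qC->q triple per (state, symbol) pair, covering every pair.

Grow the machine one transition at a time. Run the examples from 0; the earliest place one falls off (shortest prefix, ties alphabetical) gets sent to the lowest-numbered state that keeps every Accept/Reject pair distinguishable — a pair clashes when both reach the same state with identical unread suffix — and to a fresh state only if none does.
a: 0a undefined. 0a->0: ok.
b: 0b undefined. 0b->0: no, baba/aaaa meet in 0. Open state 1: 0b->1.
c: 0c undefined. 0c->0: no, accac/aaaa meet in 0. 0c->1: ok.
ba: 1a undefined. 1a->0: no, baba/aaaa meet in 0. 1a->1: ok.
bc: 1c undefined. 1c->0: no, accac/bcab meet in 1. 1c->1: no, ccacb/bcab meet in 1 with "b" left. Open state 2: 1c->2.
cb: 1b undefined. 1b->0: no, baba/aaaa meet in 0. 1b->1: ok.
bca: 2a undefined. 2a->0: no, accac/bcab meet in 1. 2a->1: no, baba/bcab meet in 1. 2a->2: ok.
bcb: 2b undefined. 2b->0: no, bacba/aaaa meet in 0. 2b->1: no, baba/bcab meet in 1. 2b->2: no, bcaaaa/bcab meet in 2. Open state 3: 2b->3.
bcbc: 3c undefined. 3c->0: no, bcbc/aaaa meet in 0. 3c->1: ok.
ccac: 2c undefined. 2c->0: no, accac/aaaa meet in 0. 2c->1: ok.
abcba: 3a undefined. 3a->0: no, bacba/aaaa meet in 0. 3a->1: ok.
ccabb: 3b undefined. 3b->0: ok.
All examples now run through 4 states with every (state, symbol) defined. Accept strings end in {1,2}, Reject strings end in {0,3}; accept={1,2}.

states=4 start=0 accept={1,2} delta: 0a->0 0b->1 0c->1 1a->1 1b->1 1c->2 2a->2 2b->3 2c->1 3a->1 3b->0 3c->1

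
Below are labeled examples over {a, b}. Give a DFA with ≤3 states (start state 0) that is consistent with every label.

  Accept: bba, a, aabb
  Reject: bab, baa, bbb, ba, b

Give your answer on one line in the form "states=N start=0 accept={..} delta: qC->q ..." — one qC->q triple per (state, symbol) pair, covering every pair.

Grow the machine one transition at a time. Run the examples from 0; the earliest place one falls off (shortest prefix, ties alphabetical) gets sent to the lowest-numbered state that keeps every Accept/Reject pair distinguishable — a pair clashes when both reach the same state with identical unread suffix — and to a fresh state only if none does.
a: 0a undefined. 0a->0: ok.
b: 0b undefined. 0b->0: no, bba/bab meet in 0. Open state 1: 0b->1.
ba: 1a undefined. 1a->0: no, a/baa meet in 0. 1a->1: no, aabb/bab meet in 1 with "b" left. Open state 2: 1a->2.
bb: 1b undefined. 1b->0: ok.
baa: 2a undefined. 2a->0: no, bba/baa meet in 0. 2a->1: ok.
bab: 2b undefined. 2b->0: no, bba/bab meet in 0. 2b->1: ok.
All examples now run through 3 states with every (state, symbol) defined. Accept strings end in {0}, Reject strings end in {1,2}; accept={0}.

states=3 start=0 accept={0} delta: 0a->0 0b->1 1a->2 1b->0 2a->1 2b->1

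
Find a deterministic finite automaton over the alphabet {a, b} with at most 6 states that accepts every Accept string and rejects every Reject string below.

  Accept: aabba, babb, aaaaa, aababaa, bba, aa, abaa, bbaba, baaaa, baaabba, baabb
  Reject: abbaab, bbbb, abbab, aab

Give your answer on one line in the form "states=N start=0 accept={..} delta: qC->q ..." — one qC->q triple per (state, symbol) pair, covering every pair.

states=3 start=0 accept={0,2} delta: 0a->0 0b->1 1a->0 1b->2 2a->0 2b->0

State merging on the prefix tree: take the shortest (then alphabetical) example prefix whose next move is undefined and point that move at state 0, else 1, else 2, ...; a target is out if some Accept/Reject pair would then sit in one state with the same input left (inseparable). If every existing state is out, open a new one.
a: 0a undefined. 0a->0: ok.
b: 0b undefined. 0b->0: no, aabba/abbaab meet in 0. Open state 1: 0b->1.
ba: 1a undefined. 1a->0: ok.
bb: 1b undefined. 1b->0: no, aabba/bbbb meet in 0. 1b->1: no, babb/abbaab meet in 1. Open state 2: 1b->2.
bba: 2a undefined. 2a->0: ok.
bbb: 2b undefined. 2b->0: ok.
All examples now run through 3 states with every (state, symbol) defined. Accept strings end in {0,2}, Reject strings end in {1}; accept={0,2}.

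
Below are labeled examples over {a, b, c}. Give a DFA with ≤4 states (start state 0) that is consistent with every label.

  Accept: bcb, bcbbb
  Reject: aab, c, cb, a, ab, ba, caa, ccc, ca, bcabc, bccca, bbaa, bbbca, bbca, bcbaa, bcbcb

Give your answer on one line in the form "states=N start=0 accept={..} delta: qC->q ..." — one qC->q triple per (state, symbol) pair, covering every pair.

Fold the examples into a partial DFA from state 0: repeatedly fix the first undefined (state, symbol) met by the shortest-then-alphabetical prefix, trying targets in increasing order and rejecting any under which an Accept and a Reject string meet in one state with the same remainder; add a state when all current targets are rejected. Accepting states are where Accept strings end.
a: 0a undefined. 0a->0: ok.
b: 0b undefined. 0b->0: no, bcb/cb meet in 0 with "cb" left. Open state 1: 0b->1.
c: 0c undefined. 0c->0: ok.
ba: 1a undefined. 1a->0: ok.
bb: 1b undefined. 1b->0: ok.
bc: 1c undefined. 1c->0: no, bcb/aab meet in 1. 1c->1: no, bcb/c meet in 0. Open state 2: 1c->2.
bca: 2a undefined. 2a->0: ok.
bcb: 2b undefined. 2b->0: no, bcb/c meet in 0. 2b->1: no, bcb/aab meet in 1. 2b->2: no, bcb/bcabc meet in 2. Open state 3: 2b->3.
bcc: 2c undefined. 2c->0: ok.
bcba: 3a undefined. 3a->0: ok.
bcbb: 3b undefined. 3b->0: no, bcbbb/aab meet in 1. 3b->1: no, bcbbb/c meet in 0. 3b->2: ok.
bcbc: 3c undefined. 3c->0: ok.
All examples now run through 4 states with every (state, symbol) defined. Accept strings end in {3}, Reject strings end in {0,1,2}; accept={3}.

states=4 start=0 accept={3} delta: 0a->0 0b->1 0c->0 1a->0 1b->0 1c->2 2a->0 2b->3 2c->0 3a->0 3b->2 3c->0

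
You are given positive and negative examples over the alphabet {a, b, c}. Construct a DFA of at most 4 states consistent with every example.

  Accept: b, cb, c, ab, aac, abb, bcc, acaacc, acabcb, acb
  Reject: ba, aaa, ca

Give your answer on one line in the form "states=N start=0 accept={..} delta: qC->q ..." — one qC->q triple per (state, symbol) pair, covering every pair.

states=2 start=0 accept={1} delta: 0a->0 0b->1 0c->1 1a->0 1b->1 1c->1

State merging on the prefix tree: take the shortest (then alphabetical) example prefix whose next move is undefined and point that move at state 0, else 1, else 2, ...; a target is out if some Accept/Reject pair would then sit in one state with the same input left (inseparable). If every existing state is out, open a new one.
a: 0a undefined. 0a->0: ok.
b: 0b undefined. 0b->0: no, b/ba meet in 0. Open state 1: 0b->1.
c: 0c undefined. 0c->0: no, c/aaa meet in 0. 0c->1: ok.
ba: 1a undefined. 1a->0: ok.
bc: 1c undefined. 1c->0: no, acaacc/ba meet in 0. 1c->1: ok.
cb: 1b undefined. 1b->0: no, cb/ba meet in 0. 1b->1: ok.
All examples now run through 2 states with every (state, symbol) defined. Accept strings end in {1}, Reject strings end in {0}; accept={1}.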